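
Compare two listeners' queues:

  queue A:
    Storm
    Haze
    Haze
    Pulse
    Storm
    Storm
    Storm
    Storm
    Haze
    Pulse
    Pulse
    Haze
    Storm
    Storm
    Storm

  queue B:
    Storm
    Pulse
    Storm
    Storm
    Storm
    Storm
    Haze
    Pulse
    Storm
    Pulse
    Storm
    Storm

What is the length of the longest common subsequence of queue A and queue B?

11

Taking Storm at queue A[1]=queue B[1], Pulse at queue A[4]=queue B[2], Storm at queue A[5]=queue B[3], Storm at queue A[6]=queue B[4], Storm at queue A[7]=queue B[5], Storm at queue A[8]=queue B[6], Haze at queue A[9]=queue B[7], Pulse at queue A[10]=queue B[8], Pulse at queue A[11]=queue B[10], Storm at queue A[14]=queue B[11], Storm at queue A[15]=queue B[12] gives a common subsequence of length 11. The LCS DP gives dp[15][12] = 11, so this is optimal.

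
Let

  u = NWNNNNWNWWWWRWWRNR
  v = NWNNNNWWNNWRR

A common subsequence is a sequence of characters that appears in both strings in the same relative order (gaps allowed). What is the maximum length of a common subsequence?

One common subsequence of length 11: N at u[1]=v[1] → W at u[2]=v[2] → N at u[3]=v[3] → N at u[4]=v[4] → N at u[5]=v[5] → N at u[6]=v[6] → W at u[7]=v[8] → N at u[8]=v[10] → W at u[15]=v[11] → R at u[16]=v[12] → R at u[18]=v[13]. Since dp[18][13] = 11, nothing longer is possible.

11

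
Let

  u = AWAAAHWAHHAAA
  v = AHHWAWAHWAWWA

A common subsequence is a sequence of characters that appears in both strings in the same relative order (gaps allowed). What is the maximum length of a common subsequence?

Taking A [1,1], W [2,4], A [3,5], A [5,7], H [6,8], W [7,9], A [8,10], A [13,13] gives a common subsequence of length 8. Since dp[13][13] = 8, nothing longer is possible.

8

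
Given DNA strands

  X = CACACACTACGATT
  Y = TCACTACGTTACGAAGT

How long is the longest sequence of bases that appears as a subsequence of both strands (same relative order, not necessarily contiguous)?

11

One common subsequence of length 11: C at X[1]=Y[2]; then A at X[2]=Y[3]; then C at X[3]=Y[4]; then A at X[4]=Y[6]; then C at X[5]=Y[7]; then T at X[8]=Y[10]; then A at X[9]=Y[11]; then C at X[10]=Y[12]; then G at X[11]=Y[13]; then A at X[12]=Y[15]; then T at X[14]=Y[17]. dp[14][17] = 11 confirms this is the maximum.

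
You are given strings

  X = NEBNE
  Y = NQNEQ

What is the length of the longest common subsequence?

One common subsequence of length 3: N [1,1]; then N [4,3]; then E [5,4]. dp[5][5] = 3 confirms this is the maximum.

3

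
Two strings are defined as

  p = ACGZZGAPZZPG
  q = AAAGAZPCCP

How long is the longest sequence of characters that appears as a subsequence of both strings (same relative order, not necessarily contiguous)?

5

Let dp[i][j] be the LCS length of the first i characters of p and the first j characters of q. dp[i][j] = dp[i-1][j-1]+1 when the i-th and j-th characters match, else max(dp[i-1][j], dp[i][j-1]).
    ·  A  A  A  G  A  Z  P  C  C  P
 ·  0  0  0  0  0  0  0  0  0  0  0
 A  0  1  1  1  1  1  1  1  1  1  1
 C  0  1  1  1  1  1  1  1  2  2  2
 G  0  1  1  1  2  2  2  2  2  2  2
 Z  0  1  1  1  2  2  3  3  3  3  3
 Z  0  1  1  1  2  2  3  3  3  3  3
 G  0  1  1  1  2  2  3  3  3  3  3
 A  0  1  2  2  2  3  3  3  3  3  3
 P  0  1  2  2  2  3  3  4  4  4  4
 Z  0  1  2  2  2  3  4  4  4  4  4
 Z  0  1  2  2  2  3  4  4  4  4  4
 P  0  1  2  2  2  3  4  5  5  5  5
 G  0  1  2  2  3  3  4  5  5  5  5
dp[12][10] = 5. One LCS (by backtracking along matches): AGZPP.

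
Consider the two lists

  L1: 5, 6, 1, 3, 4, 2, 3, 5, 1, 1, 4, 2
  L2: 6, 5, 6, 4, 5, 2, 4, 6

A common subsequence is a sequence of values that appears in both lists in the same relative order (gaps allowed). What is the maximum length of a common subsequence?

5

One common subsequence of length 5: 5 (L1 #1, L2 #2) → 6 (L1 #2, L2 #3) → 4 (L1 #5, L2 #4) → 2 (L1 #6, L2 #6) → 4 (L1 #11, L2 #7), and the DP table's final entry dp[12][8] is also 5, so no common subsequence is longer.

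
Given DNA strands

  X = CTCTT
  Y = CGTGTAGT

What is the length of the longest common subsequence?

4

Match C at X[1]=Y[1], then T at X[2]=Y[3], then T at X[4]=Y[5], then T at X[5]=Y[8] — 4 bases in the same relative order in both, and the DP table's final entry dp[5][8] is also 4, so no common subsequence is longer.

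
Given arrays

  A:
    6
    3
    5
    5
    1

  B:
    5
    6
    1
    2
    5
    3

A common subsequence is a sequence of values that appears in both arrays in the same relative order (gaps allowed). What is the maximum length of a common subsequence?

Let dp[i][j] be the LCS length of the first i values of A and the first j values of B. dp[i][j] = dp[i-1][j-1]+1 when the i-th and j-th values match, else max(dp[i-1][j], dp[i][j-1]).
    ·  5  6  1  2  5  3
 ·  0  0  0  0  0  0  0
 6  0  0  1  1  1  1  1
 3  0  0  1  1  1  1  2
 5  0  1  1  1  1  2  2
 5  0  1  1  1  1  2  2
 1  0  1  1  2  2  2  2
dp[5][6] = 2. One LCS (by backtracking along matches): 6, 3.

2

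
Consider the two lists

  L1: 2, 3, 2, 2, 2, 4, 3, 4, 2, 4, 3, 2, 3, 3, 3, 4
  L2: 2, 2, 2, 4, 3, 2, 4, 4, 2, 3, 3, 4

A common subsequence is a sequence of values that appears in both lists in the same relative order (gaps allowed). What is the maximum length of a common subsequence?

11

Match 2 [3,1] → 2 [4,2] → 2 [5,3] → 4 [6,4] → 3 [7,5] → 4 [8,7] → 4 [10,8] → 2 [12,9] → 3 [14,10] → 3 [15,11] → 4 [16,12] — 11 values in the same relative order in both. dp[16][12] = 11 confirms this is the maximum.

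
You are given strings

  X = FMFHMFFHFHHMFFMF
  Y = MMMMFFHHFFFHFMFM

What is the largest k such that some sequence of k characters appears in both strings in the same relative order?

One common subsequence of length 10: F at X[1]=Y[5], then F at X[3]=Y[6], then H at X[4]=Y[8], then F at X[6]=Y[10], then F at X[7]=Y[11], then H at X[8]=Y[12], then F at X[9]=Y[13], then M at X[12]=Y[14], then F at X[14]=Y[15], then M at X[15]=Y[16], and the DP table's final entry dp[16][16] is also 10, so no common subsequence is longer.

10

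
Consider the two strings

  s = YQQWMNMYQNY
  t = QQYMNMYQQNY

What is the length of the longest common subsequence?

Let dp[i][j] be the LCS length of the first i characters of s and the first j characters of t. dp[i][j] = dp[i-1][j-1]+1 when the i-th and j-th characters match, else max(dp[i-1][j], dp[i][j-1]).
    ·  Q  Q  Y  M  N  M  Y  Q  Q  N  Y
 ·  0  0  0  0  0  0  0  0  0  0  0  0
 Y  0  0  0  1  1  1  1  1  1  1  1  1
 Q  0  1  1  1  1  1  1  1  2  2  2  2
 Q  0  1  2  2  2  2  2  2  2  3  3  3
 W  0  1  2  2  2  2  2  2  2  3  3  3
 M  0  1  2  2  3  3  3  3  3  3  3  3
 N  0  1  2  2  3  4  4  4  4  4  4  4
 M  0  1  2  2  3  4  5  5  5  5  5  5
 Y  0  1  2  3  3  4  5  6  6  6  6  6
 Q  0  1  2  3  3  4  5  6  7  7  7  7
 N  0  1  2  3  3  4  5  6  7  7  8  8
 Y  0  1  2  3  3  4  5  6  7  7  8  9
dp[11][11] = 9. One LCS (by backtracking along matches): QQMNMYQNY.

9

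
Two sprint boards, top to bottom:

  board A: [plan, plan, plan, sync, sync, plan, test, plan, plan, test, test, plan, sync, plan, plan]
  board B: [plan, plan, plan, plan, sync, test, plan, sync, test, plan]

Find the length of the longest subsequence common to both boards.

One common subsequence of length 8: plan (board A #1, board B #2); then plan (board A #2, board B #3); then plan (board A #3, board B #4); then sync (board A #5, board B #5); then test (board A #7, board B #6); then plan (board A #8, board B #7); then test (board A #11, board B #9); then plan (board A #15, board B #10). Since dp[15][10] = 8, nothing longer is possible.

8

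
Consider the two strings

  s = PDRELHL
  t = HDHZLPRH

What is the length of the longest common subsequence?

Taking P at s[1]=t[6], then R at s[3]=t[7], then H at s[6]=t[8] gives a common subsequence of length 3. Since dp[7][8] = 3, nothing longer is possible.

3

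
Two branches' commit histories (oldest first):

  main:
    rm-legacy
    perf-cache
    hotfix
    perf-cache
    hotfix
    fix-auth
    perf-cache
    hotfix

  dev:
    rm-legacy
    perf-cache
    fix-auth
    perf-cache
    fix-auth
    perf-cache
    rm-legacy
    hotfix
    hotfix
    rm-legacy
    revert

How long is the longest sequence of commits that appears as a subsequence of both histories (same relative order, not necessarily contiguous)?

6

Pick rm-legacy [1,1]; then perf-cache [2,2]; then perf-cache [4,4]; then fix-auth [6,5]; then perf-cache [7,6]; then hotfix [8,9]; all 6 commits appear in both, in order. Since dp[8][11] = 6, nothing longer is possible.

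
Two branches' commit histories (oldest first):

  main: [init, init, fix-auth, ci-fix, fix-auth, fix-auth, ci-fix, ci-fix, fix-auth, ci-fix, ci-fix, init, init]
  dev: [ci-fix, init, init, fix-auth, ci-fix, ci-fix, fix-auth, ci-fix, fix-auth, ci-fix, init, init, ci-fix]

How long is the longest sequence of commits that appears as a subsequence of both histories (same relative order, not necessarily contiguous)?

One common subsequence of length 10: init (main #1, dev #2); then init (main #2, dev #3); then fix-auth (main #3, dev #4); then ci-fix (main #4, dev #6); then fix-auth (main #6, dev #7); then ci-fix (main #8, dev #8); then fix-auth (main #9, dev #9); then ci-fix (main #11, dev #10); then init (main #12, dev #11); then init (main #13, dev #12). Since dp[13][13] = 10, nothing longer is possible.

10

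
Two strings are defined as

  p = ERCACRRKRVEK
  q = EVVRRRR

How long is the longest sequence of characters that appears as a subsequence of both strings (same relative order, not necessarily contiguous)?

5

Let dp[i][j] be the LCS length of the first i characters of p and the first j characters of q. dp[i][j] = dp[i-1][j-1]+1 when the i-th and j-th characters match, else max(dp[i-1][j], dp[i][j-1]).
    ·  E  V  V  R  R  R  R
 ·  0  0  0  0  0  0  0  0
 E  0  1  1  1  1  1  1  1
 R  0  1  1  1  2  2  2  2
 C  0  1  1  1  2  2  2  2
 A  0  1  1  1  2  2  2  2
 C  0  1  1  1  2  2  2  2
 R  0  1  1  1  2  3  3  3
 R  0  1  1  1  2  3  4  4
 K  0  1  1  1  2  3  4  4
 R  0  1  1  1  2  3  4  5
 V  0  1  2  2  2  3  4  5
 E  0  1  2  2  2  3  4  5
 K  0  1  2  2  2  3  4  5
dp[12][7] = 5. One LCS (by backtracking along matches): ERRRR.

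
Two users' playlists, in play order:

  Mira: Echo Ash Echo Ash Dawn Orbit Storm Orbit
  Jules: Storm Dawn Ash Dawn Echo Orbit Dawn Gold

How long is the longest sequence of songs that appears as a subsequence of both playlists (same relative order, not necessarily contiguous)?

3

Pick Ash (Mira #2, Jules #3), Echo (Mira #3, Jules #5), Dawn (Mira #5, Jules #7); all 3 songs appear in both, in order. Since dp[8][8] = 3, nothing longer is possible.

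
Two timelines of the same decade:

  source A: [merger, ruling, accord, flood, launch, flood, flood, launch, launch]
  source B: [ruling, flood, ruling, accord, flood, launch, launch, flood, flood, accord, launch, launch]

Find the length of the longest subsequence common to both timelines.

8

Match ruling (source A #2, source B #3), then accord (source A #3, source B #4), then flood (source A #4, source B #5), then launch (source A #5, source B #7), then flood (source A #6, source B #8), then flood (source A #7, source B #9), then launch (source A #8, source B #11), then launch (source A #9, source B #12) — 8 events in the same relative order in both. The LCS DP gives dp[9][12] = 8, so this is optimal.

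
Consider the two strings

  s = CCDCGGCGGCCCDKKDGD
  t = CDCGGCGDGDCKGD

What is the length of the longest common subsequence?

Match C [2,1] → D [3,2] → C [4,3] → G [5,4] → G [6,5] → C [7,6] → G [8,7] → G [9,9] → C [12,11] → K [15,12] → G [17,13] → D [18,14] — 12 characters in the same relative order in both, and the DP table's final entry dp[18][14] is also 12, so no common subsequence is longer.

12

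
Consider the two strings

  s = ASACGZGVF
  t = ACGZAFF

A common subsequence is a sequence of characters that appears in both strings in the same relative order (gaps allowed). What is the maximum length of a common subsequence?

5

Let dp[i][j] be the LCS length of the first i characters of s and the first j characters of t. dp[i][j] = dp[i-1][j-1]+1 when the i-th and j-th characters match, else max(dp[i-1][j], dp[i][j-1]).
    ·  A  C  G  Z  A  F  F
 ·  0  0  0  0  0  0  0  0
 A  0  1  1  1  1  1  1  1
 S  0  1  1  1  1  1  1  1
 A  0  1  1  1  1  2  2  2
 C  0  1  2  2  2  2  2  2
 G  0  1  2  3  3  3  3  3
 Z  0  1  2  3  4  4  4  4
 G  0  1  2  3  4  4  4  4
 V  0  1  2  3  4  4  4  4
 F  0  1  2  3  4  4  5  5
dp[9][7] = 5. One LCS (by backtracking along matches): ACGZF.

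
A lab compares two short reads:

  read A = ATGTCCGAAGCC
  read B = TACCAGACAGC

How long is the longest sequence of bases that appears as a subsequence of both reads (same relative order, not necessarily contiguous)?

8

Let dp[i][j] be the LCS length of the first i bases of read A and the first j bases of read B. dp[i][j] = dp[i-1][j-1]+1 when the i-th and j-th bases match, else max(dp[i-1][j], dp[i][j-1]).
    ·  T  A  C  C  A  G  A  C  A  G  C
 ·  0  0  0  0  0  0  0  0  0  0  0  0
 A  0  0  1  1  1  1  1  1  1  1  1  1
 T  0  1  1  1  1  1  1  1  1  1  1  1
 G  0  1  1  1  1  1  2  2  2  2  2  2
 T  0  1  1  1  1  1  2  2  2  2  2  2
 C  0  1  1  2  2  2  2  2  3  3  3  3
 C  0  1  1  2  3  3  3  3  3  3  3  4
 G  0  1  1  2  3  3  4  4  4  4  4  4
 A  0  1  2  2  3  4  4  5  5  5  5  5
 A  0  1  2  2  3  4  4  5  5  6  6  6
 G  0  1  2  2  3  4  5  5  5  6  7  7
 C  0  1  2  3  3  4  5  5  6  6  7  8
 C  0  1  2  3  4  4  5  5  6  6  7  8
dp[12][11] = 8. One LCS (by backtracking along matches): ACCGAAGC.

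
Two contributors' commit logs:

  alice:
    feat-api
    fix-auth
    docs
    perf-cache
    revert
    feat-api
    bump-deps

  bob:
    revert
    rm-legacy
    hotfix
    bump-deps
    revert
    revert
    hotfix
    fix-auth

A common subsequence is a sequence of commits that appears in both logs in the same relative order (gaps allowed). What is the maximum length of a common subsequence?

Pick revert [5,1], bump-deps [7,4]; all 2 commits appear in both, in order. The LCS DP gives dp[7][8] = 2, so this is optimal.

2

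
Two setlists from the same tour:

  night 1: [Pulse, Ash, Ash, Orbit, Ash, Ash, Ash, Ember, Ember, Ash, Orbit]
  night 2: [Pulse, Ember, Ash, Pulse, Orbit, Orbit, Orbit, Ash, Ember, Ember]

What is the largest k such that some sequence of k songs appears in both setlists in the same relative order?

6

Match Pulse at night 1[1]=night 2[1]; then Ash at night 1[2]=night 2[3]; then Orbit at night 1[4]=night 2[7]; then Ash at night 1[7]=night 2[8]; then Ember at night 1[8]=night 2[9]; then Ember at night 1[9]=night 2[10] — 6 songs in the same relative order in both. dp[11][10] = 6 confirms this is the maximum.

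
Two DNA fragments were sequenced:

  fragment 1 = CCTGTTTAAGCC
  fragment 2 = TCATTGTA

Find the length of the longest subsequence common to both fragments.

Pick C at fragment 1[1]=fragment 2[2], then T at fragment 1[3]=fragment 2[5], then G at fragment 1[4]=fragment 2[6], then T at fragment 1[7]=fragment 2[7], then A at fragment 1[9]=fragment 2[8]; all 5 bases appear in both, in order. dp[12][8] = 5 confirms this is the maximum.

5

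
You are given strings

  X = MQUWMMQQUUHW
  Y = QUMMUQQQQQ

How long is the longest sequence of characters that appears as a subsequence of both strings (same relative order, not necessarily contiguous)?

6

Match Q (X #2, Y #1) → U (X #3, Y #2) → M (X #5, Y #3) → M (X #6, Y #4) → Q (X #7, Y #9) → Q (X #8, Y #10) — 6 characters in the same relative order in both. Since dp[12][10] = 6, nothing longer is possible.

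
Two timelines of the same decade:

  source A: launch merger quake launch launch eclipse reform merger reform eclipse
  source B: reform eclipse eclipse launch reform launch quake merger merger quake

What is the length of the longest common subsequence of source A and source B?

Pick launch (source A #1, source B #6) → merger (source A #2, source B #9) → quake (source A #3, source B #10); all 3 events appear in both, in order, and the DP table's final entry dp[10][10] is also 3, so no common subsequence is longer.

3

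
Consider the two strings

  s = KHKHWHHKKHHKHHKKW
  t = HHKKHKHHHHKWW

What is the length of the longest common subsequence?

10

Pick K (s #1, t #3), then K (s #3, t #4), then H (s #7, t #5), then K (s #9, t #6), then H (s #10, t #7), then H (s #11, t #8), then H (s #13, t #9), then H (s #14, t #10), then K (s #15, t #11), then W (s #17, t #13); all 10 characters appear in both, in order, and the DP table's final entry dp[17][13] is also 10, so no common subsequence is longer.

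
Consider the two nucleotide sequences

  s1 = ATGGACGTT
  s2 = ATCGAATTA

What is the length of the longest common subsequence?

6

Match A (s1 #1, s2 #1); then T (s1 #2, s2 #2); then G (s1 #3, s2 #4); then A (s1 #5, s2 #6); then T (s1 #8, s2 #7); then T (s1 #9, s2 #8) — 6 bases in the same relative order in both. dp[9][9] = 6 confirms this is the maximum.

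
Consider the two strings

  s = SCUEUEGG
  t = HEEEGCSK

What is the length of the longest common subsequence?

Let dp[i][j] be the LCS length of the first i characters of s and the first j characters of t. dp[i][j] = dp[i-1][j-1]+1 when the i-th and j-th characters match, else max(dp[i-1][j], dp[i][j-1]).
    ·  H  E  E  E  G  C  S  K
 ·  0  0  0  0  0  0  0  0  0
 S  0  0  0  0  0  0  0  1  1
 C  0  0  0  0  0  0  1  1  1
 U  0  0  0  0  0  0  1  1  1
 E  0  0  1  1  1  1  1  1  1
 U  0  0  1  1  1  1  1  1  1
 E  0  0  1  2  2  2  2  2  2
 G  0  0  1  2  2  3  3  3  3
 G  0  0  1  2  2  3  3  3  3
dp[8][8] = 3. One LCS (by backtracking along matches): EEG.

3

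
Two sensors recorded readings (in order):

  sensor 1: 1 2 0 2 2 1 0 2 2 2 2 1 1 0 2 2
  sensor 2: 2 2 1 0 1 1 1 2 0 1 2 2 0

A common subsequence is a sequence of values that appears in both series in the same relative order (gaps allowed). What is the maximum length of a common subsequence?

9

Pick 2 [4,1], then 2 [5,2], then 1 [6,3], then 0 [7,4], then 1 [12,6], then 1 [13,7], then 0 [14,9], then 2 [15,11], then 2 [16,12]; all 9 values appear in both, in order. dp[16][13] = 9 confirms this is the maximum.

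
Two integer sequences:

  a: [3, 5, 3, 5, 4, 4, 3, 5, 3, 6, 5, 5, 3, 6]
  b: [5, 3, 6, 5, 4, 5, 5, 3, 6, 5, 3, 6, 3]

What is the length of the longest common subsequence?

10

Pick 5 at a[2]=b[1], 3 at a[3]=b[2], 5 at a[4]=b[4], 4 at a[5]=b[5], 5 at a[8]=b[7], 3 at a[9]=b[8], 6 at a[10]=b[9], 5 at a[12]=b[10], 3 at a[13]=b[11], 6 at a[14]=b[12]; all 10 values appear in both, in order. dp[14][13] = 10 confirms this is the maximum.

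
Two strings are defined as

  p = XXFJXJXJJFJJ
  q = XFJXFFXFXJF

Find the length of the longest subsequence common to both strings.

One common subsequence of length 7: X at p[1]=q[1] → X at p[2]=q[4] → F at p[3]=q[6] → X at p[5]=q[7] → X at p[7]=q[9] → J at p[9]=q[10] → F at p[10]=q[11]. The LCS DP gives dp[12][11] = 7, so this is optimal.

7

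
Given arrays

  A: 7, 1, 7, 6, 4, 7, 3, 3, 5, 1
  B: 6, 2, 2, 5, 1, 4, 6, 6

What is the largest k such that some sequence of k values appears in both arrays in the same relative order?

3

Taking 6 (A #4, B #1), 5 (A #9, B #4), 1 (A #10, B #5) gives a common subsequence of length 3. The LCS DP gives dp[10][8] = 3, so this is optimal.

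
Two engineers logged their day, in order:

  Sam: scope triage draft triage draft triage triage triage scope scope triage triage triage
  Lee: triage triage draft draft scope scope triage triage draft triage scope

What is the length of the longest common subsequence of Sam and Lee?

8

Match triage [2,2]; then draft [3,3]; then draft [5,4]; then scope [9,5]; then scope [10,6]; then triage [11,7]; then triage [12,8]; then triage [13,10] — 8 tasks in the same relative order in both. dp[13][11] = 8 confirms this is the maximum.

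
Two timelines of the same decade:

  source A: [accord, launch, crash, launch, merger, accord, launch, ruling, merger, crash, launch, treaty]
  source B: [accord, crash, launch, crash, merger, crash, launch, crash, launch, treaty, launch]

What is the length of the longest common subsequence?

8

Pick accord [1,1]; then launch [2,3]; then crash [3,4]; then merger [5,5]; then launch [7,7]; then crash [10,8]; then launch [11,9]; then treaty [12,10]; all 8 events appear in both, in order. Since dp[12][11] = 8, nothing longer is possible.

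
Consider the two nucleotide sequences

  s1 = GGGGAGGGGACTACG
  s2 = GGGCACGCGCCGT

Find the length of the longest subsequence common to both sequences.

9

Pick G [1,1], G [2,2], G [3,3], A [5,5], G [6,7], G [9,9], C [11,10], C [14,11], G [15,12]; all 9 bases appear in both, in order. Since dp[15][13] = 9, nothing longer is possible.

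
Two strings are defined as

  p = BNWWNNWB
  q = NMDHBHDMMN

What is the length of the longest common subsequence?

2

Let dp[i][j] be the LCS length of the first i characters of p and the first j characters of q. dp[i][j] = dp[i-1][j-1]+1 when the i-th and j-th characters match, else max(dp[i-1][j], dp[i][j-1]).
    ·  N  M  D  H  B  H  D  M  M  N
 ·  0  0  0  0  0  0  0  0  0  0  0
 B  0  0  0  0  0  1  1  1  1  1  1
 N  0  1  1  1  1  1  1  1  1  1  2
 W  0  1  1  1  1  1  1  1  1  1  2
 W  0  1  1  1  1  1  1  1  1  1  2
 N  0  1  1  1  1  1  1  1  1  1  2
 N  0  1  1  1  1  1  1  1  1  1  2
 W  0  1  1  1  1  1  1  1  1  1  2
 B  0  1  1  1  1  2  2  2  2  2  2
dp[8][10] = 2. One LCS (by backtracking along matches): BN.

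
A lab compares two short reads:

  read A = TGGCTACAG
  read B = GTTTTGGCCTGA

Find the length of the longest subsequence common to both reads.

Match T (read A #1, read B #5), then G (read A #2, read B #6), then G (read A #3, read B #7), then C (read A #4, read B #9), then T (read A #5, read B #10), then A (read A #8, read B #12) — 6 bases in the same relative order in both. Since dp[9][12] = 6, nothing longer is possible.

6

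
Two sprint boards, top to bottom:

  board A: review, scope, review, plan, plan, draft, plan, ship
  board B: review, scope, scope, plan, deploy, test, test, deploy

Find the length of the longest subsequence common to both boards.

3

One common subsequence of length 3: review at board A[1]=board B[1], scope at board A[2]=board B[3], plan at board A[4]=board B[4]. The LCS DP gives dp[8][8] = 3, so this is optimal.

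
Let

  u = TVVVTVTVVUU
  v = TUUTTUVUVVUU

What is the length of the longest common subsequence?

Taking T at u[1]=v[4], then T at u[5]=v[5], then V at u[6]=v[7], then V at u[8]=v[9], then V at u[9]=v[10], then U at u[10]=v[11], then U at u[11]=v[12] gives a common subsequence of length 7. Since dp[11][12] = 7, nothing longer is possible.

7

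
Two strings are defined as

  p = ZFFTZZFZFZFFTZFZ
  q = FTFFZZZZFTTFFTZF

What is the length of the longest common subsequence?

11

Match F (p #2, q #3); then F (p #3, q #4); then Z (p #5, q #6); then Z (p #6, q #7); then Z (p #8, q #8); then F (p #9, q #9); then F (p #11, q #12); then F (p #12, q #13); then T (p #13, q #14); then Z (p #14, q #15); then F (p #15, q #16) — 11 characters in the same relative order in both. dp[16][16] = 11 confirms this is the maximum.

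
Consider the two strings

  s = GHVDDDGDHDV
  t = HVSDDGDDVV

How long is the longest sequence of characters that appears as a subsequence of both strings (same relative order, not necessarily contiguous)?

8

Pick H (s #2, t #1); then V (s #3, t #2); then D (s #5, t #4); then D (s #6, t #5); then G (s #7, t #6); then D (s #8, t #7); then D (s #10, t #8); then V (s #11, t #10); all 8 characters appear in both, in order. Since dp[11][10] = 8, nothing longer is possible.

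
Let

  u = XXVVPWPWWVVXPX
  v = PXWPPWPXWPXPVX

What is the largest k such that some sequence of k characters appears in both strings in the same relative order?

8

Match X [1,2], then P [5,5], then W [6,6], then P [7,7], then W [8,9], then X [12,11], then P [13,12], then X [14,14] — 8 characters in the same relative order in both, and the DP table's final entry dp[14][14] is also 8, so no common subsequence is longer.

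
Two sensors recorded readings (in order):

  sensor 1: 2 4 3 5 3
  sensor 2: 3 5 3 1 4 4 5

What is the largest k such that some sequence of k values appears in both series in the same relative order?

Taking 3 [3,1]; then 5 [4,2]; then 3 [5,3] gives a common subsequence of length 3. Since dp[5][7] = 3, nothing longer is possible.

3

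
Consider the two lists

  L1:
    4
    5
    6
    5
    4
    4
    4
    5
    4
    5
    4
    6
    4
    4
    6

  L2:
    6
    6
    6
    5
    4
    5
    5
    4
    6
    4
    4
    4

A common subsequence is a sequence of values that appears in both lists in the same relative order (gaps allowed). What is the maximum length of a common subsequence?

9

Taking 6 [3,3]; then 5 [4,4]; then 4 [7,5]; then 5 [8,6]; then 5 [10,7]; then 4 [11,8]; then 6 [12,9]; then 4 [13,11]; then 4 [14,12] gives a common subsequence of length 9. Since dp[15][12] = 9, nothing longer is possible.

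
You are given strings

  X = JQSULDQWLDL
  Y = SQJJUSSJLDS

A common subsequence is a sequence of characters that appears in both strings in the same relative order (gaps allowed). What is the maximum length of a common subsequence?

4

Let dp[i][j] be the LCS length of the first i characters of X and the first j characters of Y. dp[i][j] = dp[i-1][j-1]+1 when the i-th and j-th characters match, else max(dp[i-1][j], dp[i][j-1]).
    ·  S  Q  J  J  U  S  S  J  L  D  S
 ·  0  0  0  0  0  0  0  0  0  0  0  0
 J  0  0  0  1  1  1  1  1  1  1  1  1
 Q  0  0  1  1  1  1  1  1  1  1  1  1
 S  0  1  1  1  1  1  2  2  2  2  2  2
 U  0  1  1  1  1  2  2  2  2  2  2  2
 L  0  1  1  1  1  2  2  2  2  3  3  3
 D  0  1  1  1  1  2  2  2  2  3  4  4
 Q  0  1  2  2  2  2  2  2  2  3  4  4
 W  0  1  2  2  2  2  2  2  2  3  4  4
 L  0  1  2  2  2  2  2  2  2  3  4  4
 D  0  1  2  2  2  2  2  2  2  3  4  4
 L  0  1  2  2  2  2  2  2  2  3  4  4
dp[11][11] = 4. One LCS (by backtracking along matches): JSLD.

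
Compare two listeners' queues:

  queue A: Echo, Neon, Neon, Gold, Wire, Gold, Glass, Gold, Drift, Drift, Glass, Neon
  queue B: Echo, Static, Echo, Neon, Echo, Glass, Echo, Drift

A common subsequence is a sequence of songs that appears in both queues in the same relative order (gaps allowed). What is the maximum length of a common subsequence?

Match Echo [1,3] → Neon [2,4] → Glass [7,6] → Drift [10,8] — 4 songs in the same relative order in both. dp[12][8] = 4 confirms this is the maximum.

4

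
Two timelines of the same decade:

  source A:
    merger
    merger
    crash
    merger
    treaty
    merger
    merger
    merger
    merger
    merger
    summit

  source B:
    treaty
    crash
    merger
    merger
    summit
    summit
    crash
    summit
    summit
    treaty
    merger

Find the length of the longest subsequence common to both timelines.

One common subsequence of length 5: merger [1,3], then merger [2,4], then crash [3,7], then treaty [5,10], then merger [10,11]. The LCS DP gives dp[11][11] = 5, so this is optimal.

5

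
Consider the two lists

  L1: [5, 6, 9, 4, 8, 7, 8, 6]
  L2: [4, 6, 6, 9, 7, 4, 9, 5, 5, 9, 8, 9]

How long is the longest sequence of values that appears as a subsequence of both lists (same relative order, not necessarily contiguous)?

Taking 6 [2,3] → 9 [3,4] → 4 [4,6] → 8 [5,11] gives a common subsequence of length 4. dp[8][12] = 4 confirms this is the maximum.

4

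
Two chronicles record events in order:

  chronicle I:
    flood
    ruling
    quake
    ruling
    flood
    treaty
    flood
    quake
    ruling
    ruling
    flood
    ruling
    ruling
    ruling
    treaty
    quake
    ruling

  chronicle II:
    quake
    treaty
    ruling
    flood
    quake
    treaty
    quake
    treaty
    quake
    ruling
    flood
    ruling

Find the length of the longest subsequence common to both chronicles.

Taking quake (chronicle I #3, chronicle II #1), then ruling (chronicle I #4, chronicle II #3), then flood (chronicle I #5, chronicle II #4), then treaty (chronicle I #6, chronicle II #8), then quake (chronicle I #8, chronicle II #9), then ruling (chronicle I #10, chronicle II #10), then flood (chronicle I #11, chronicle II #11), then ruling (chronicle I #17, chronicle II #12) gives a common subsequence of length 8. dp[17][12] = 8 confirms this is the maximum.

8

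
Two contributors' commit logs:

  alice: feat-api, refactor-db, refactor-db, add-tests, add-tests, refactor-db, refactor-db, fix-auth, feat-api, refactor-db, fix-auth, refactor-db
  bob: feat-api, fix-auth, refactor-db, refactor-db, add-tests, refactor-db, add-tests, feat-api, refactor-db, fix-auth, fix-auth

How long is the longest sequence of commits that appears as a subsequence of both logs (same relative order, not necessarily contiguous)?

8

One common subsequence of length 8: feat-api (alice #1, bob #1) → refactor-db (alice #2, bob #3) → refactor-db (alice #3, bob #4) → add-tests (alice #4, bob #5) → add-tests (alice #5, bob #7) → refactor-db (alice #7, bob #9) → fix-auth (alice #8, bob #10) → fix-auth (alice #11, bob #11), and the DP table's final entry dp[12][11] is also 8, so no common subsequence is longer.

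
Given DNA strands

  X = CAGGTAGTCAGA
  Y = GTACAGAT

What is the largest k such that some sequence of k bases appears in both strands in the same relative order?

Let dp[i][j] be the LCS length of the first i bases of X and the first j bases of Y. dp[i][j] = dp[i-1][j-1]+1 when the i-th and j-th bases match, else max(dp[i-1][j], dp[i][j-1]).
    ·  G  T  A  C  A  G  A  T
 ·  0  0  0  0  0  0  0  0  0
 C  0  0  0  0  1  1  1  1  1
 A  0  0  0  1  1  2  2  2  2
 G  0  1  1  1  1  2  3  3  3
 G  0  1  1  1  1  2  3  3  3
 T  0  1  2  2  2  2  3  3  4
 A  0  1  2  3  3  3  3  4  4
 G  0  1  2  3  3  3  4  4  4
 T  0  1  2  3  3  3  4  4  5
 C  0  1  2  3  4  4  4  4  5
 A  0  1  2  3  4  5  5  5  5
 G  0  1  2  3  4  5  6  6  6
 A  0  1  2  3  4  5  6  7  7
dp[12][8] = 7. One LCS (by backtracking along matches): GTACAGA.

7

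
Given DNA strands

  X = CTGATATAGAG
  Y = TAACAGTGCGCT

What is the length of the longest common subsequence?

6

Let dp[i][j] be the LCS length of the first i bases of X and the first j bases of Y. dp[i][j] = dp[i-1][j-1]+1 when the i-th and j-th bases match, else max(dp[i-1][j], dp[i][j-1]).
    ·  T  A  A  C  A  G  T  G  C  G  C  T
 ·  0  0  0  0  0  0  0  0  0  0  0  0  0
 C  0  0  0  0  1  1  1  1  1  1  1  1  1
 T  0  1  1  1  1  1  1  2  2  2  2  2  2
 G  0  1  1  1  1  1  2  2  3  3  3  3  3
 A  0  1  2  2  2  2  2  2  3  3  3  3  3
 T  0  1  2  2  2  2  2  3  3  3  3  3  4
 A  0  1  2  3  3  3  3  3  3  3  3  3  4
 T  0  1  2  3  3  3  3  4  4  4  4  4  4
 A  0  1  2  3  3  4  4  4  4  4  4  4  4
 G  0  1  2  3  3  4  5  5  5  5  5  5  5
 A  0  1  2  3  3  4  5  5  5  5  5  5  5
 G  0  1  2  3  3  4  5  5  6  6  6  6  6
dp[11][12] = 6. One LCS (by backtracking along matches): TAATGG.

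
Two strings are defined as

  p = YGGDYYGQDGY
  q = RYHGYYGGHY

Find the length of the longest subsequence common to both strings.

Let dp[i][j] be the LCS length of the first i characters of p and the first j characters of q. dp[i][j] = dp[i-1][j-1]+1 when the i-th and j-th characters match, else max(dp[i-1][j], dp[i][j-1]).
    ·  R  Y  H  G  Y  Y  G  G  H  Y
 ·  0  0  0  0  0  0  0  0  0  0  0
 Y  0  0  1  1  1  1  1  1  1  1  1
 G  0  0  1  1  2  2  2  2  2  2  2
 G  0  0  1  1  2  2  2  3  3  3  3
 D  0  0  1  1  2  2  2  3  3  3  3
 Y  0  0  1  1  2  3  3  3  3  3  4
 Y  0  0  1  1  2  3  4  4  4  4  4
 G  0  0  1  1  2  3  4  5  5  5  5
 Q  0  0  1  1  2  3  4  5  5  5  5
 D  0  0  1  1  2  3  4  5  5  5  5
 G  0  0  1  1  2  3  4  5  6  6  6
 Y  0  0  1  1  2  3  4  5  6  6  7
dp[11][10] = 7. One LCS (by backtracking along matches): YGYYGGY.

7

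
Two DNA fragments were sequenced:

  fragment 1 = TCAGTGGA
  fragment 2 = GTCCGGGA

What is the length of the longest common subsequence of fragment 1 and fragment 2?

Let dp[i][j] be the LCS length of the first i bases of fragment 1 and the first j bases of fragment 2. dp[i][j] = dp[i-1][j-1]+1 when the i-th and j-th bases match, else max(dp[i-1][j], dp[i][j-1]).
    ·  G  T  C  C  G  G  G  A
 ·  0  0  0  0  0  0  0  0  0
 T  0  0  1  1  1  1  1  1  1
 C  0  0  1  2  2  2  2  2  2
 A  0  0  1  2  2  2  2  2  3
 G  0  1  1  2  2  3  3  3  3
 T  0  1  2  2  2  3  3  3  3
 G  0  1  2  2  2  3  4  4  4
 G  0  1  2  2  2  3  4  5  5
 A  0  1  2  2  2  3  4  5  6
dp[8][8] = 6. One LCS (by backtracking along matches): TCGGGA.

6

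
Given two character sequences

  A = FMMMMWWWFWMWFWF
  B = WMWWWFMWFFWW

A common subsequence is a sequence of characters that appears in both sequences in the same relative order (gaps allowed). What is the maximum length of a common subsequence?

9

Pick M at A[5]=B[2]; then W at A[6]=B[3]; then W at A[7]=B[4]; then W at A[8]=B[5]; then F at A[9]=B[6]; then M at A[11]=B[7]; then W at A[12]=B[8]; then F at A[13]=B[10]; then W at A[14]=B[12]; all 9 characters appear in both, in order. dp[15][12] = 9 confirms this is the maximum.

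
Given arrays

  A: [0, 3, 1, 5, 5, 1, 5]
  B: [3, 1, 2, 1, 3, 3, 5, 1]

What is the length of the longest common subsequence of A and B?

One common subsequence of length 4: 3 at A[2]=B[1], 1 at A[3]=B[4], 5 at A[5]=B[7], 1 at A[6]=B[8], and the DP table's final entry dp[7][8] is also 4, so no common subsequence is longer.

4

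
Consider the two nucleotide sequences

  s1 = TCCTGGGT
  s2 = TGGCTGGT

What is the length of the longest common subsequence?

Match T (s1 #1, s2 #1), C (s1 #3, s2 #4), T (s1 #4, s2 #5), G (s1 #6, s2 #6), G (s1 #7, s2 #7), T (s1 #8, s2 #8) — 6 bases in the same relative order in both. The LCS DP gives dp[8][8] = 6, so this is optimal.

6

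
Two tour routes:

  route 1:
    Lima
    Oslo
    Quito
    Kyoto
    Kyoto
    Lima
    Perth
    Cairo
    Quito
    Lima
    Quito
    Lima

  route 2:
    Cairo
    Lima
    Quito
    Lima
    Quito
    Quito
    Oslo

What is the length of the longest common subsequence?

5

One common subsequence of length 5: Lima at route 1[1]=route 2[2], then Quito at route 1[3]=route 2[3], then Lima at route 1[6]=route 2[4], then Quito at route 1[9]=route 2[5], then Quito at route 1[11]=route 2[6], and the DP table's final entry dp[12][7] is also 5, so no common subsequence is longer.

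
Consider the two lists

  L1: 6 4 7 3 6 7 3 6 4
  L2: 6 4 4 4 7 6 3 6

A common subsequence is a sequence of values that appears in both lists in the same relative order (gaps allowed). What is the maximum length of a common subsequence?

6

One common subsequence of length 6: 6 at L1[1]=L2[1]; then 4 at L1[2]=L2[4]; then 7 at L1[3]=L2[5]; then 6 at L1[5]=L2[6]; then 3 at L1[7]=L2[7]; then 6 at L1[8]=L2[8], and the DP table's final entry dp[9][8] is also 6, so no common subsequence is longer.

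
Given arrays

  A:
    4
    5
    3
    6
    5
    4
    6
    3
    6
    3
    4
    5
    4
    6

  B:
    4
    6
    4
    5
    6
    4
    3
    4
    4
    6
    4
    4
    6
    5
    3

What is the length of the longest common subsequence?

9

Pick 4 (A #1, B #3), then 5 (A #2, B #4), then 6 (A #4, B #5), then 4 (A #6, B #6), then 3 (A #8, B #7), then 6 (A #9, B #10), then 4 (A #11, B #11), then 4 (A #13, B #12), then 6 (A #14, B #13); all 9 values appear in both, in order. dp[14][15] = 9 confirms this is the maximum.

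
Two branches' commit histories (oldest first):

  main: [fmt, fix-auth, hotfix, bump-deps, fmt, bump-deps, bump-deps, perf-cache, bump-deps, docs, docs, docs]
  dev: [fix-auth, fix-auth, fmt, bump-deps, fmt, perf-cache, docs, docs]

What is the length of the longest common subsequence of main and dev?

6

Match fmt at main[1]=dev[3], bump-deps at main[4]=dev[4], fmt at main[5]=dev[5], perf-cache at main[8]=dev[6], docs at main[11]=dev[7], docs at main[12]=dev[8] — 6 commits in the same relative order in both. dp[12][8] = 6 confirms this is the maximum.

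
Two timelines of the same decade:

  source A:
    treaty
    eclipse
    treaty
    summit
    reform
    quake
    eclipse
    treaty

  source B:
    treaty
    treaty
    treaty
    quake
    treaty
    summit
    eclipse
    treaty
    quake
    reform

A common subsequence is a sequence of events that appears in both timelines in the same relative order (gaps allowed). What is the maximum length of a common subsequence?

One common subsequence of length 5: treaty (source A #1, source B #3) → treaty (source A #3, source B #5) → summit (source A #4, source B #6) → eclipse (source A #7, source B #7) → treaty (source A #8, source B #8). The LCS DP gives dp[8][10] = 5, so this is optimal.

5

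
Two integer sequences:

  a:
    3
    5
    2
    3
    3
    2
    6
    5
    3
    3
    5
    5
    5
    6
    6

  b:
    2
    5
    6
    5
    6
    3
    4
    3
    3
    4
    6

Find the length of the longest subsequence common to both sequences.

One common subsequence of length 6: 5 (a #2, b #2), then 6 (a #7, b #3), then 5 (a #8, b #4), then 3 (a #9, b #8), then 3 (a #10, b #9), then 6 (a #15, b #11). Since dp[15][11] = 6, nothing longer is possible.

6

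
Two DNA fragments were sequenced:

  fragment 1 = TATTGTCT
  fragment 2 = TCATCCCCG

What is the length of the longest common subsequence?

Let dp[i][j] be the LCS length of the first i bases of fragment 1 and the first j bases of fragment 2. dp[i][j] = dp[i-1][j-1]+1 when the i-th and j-th bases match, else max(dp[i-1][j], dp[i][j-1]).
    ·  T  C  A  T  C  C  C  C  G
 ·  0  0  0  0  0  0  0  0  0  0
 T  0  1  1  1  1  1  1  1  1  1
 A  0  1  1  2  2  2  2  2  2  2
 T  0  1  1  2  3  3  3  3  3  3
 T  0  1  1  2  3  3  3  3  3  3
 G  0  1  1  2  3  3  3  3  3  4
 T  0  1  1  2  3  3  3  3  3  4
 C  0  1  2  2  3  4  4  4  4  4
 T  0  1  2  2  3  4  4  4  4  4
dp[8][9] = 4. One LCS (by backtracking along matches): TATG.

4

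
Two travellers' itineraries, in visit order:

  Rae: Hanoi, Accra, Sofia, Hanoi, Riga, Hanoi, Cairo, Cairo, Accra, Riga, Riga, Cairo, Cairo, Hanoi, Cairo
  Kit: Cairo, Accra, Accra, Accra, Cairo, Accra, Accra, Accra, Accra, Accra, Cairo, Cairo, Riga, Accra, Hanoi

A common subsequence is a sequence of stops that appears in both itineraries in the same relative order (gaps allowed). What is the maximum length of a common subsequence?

6

Pick Accra at Rae[2]=Kit[4] → Cairo at Rae[7]=Kit[5] → Accra at Rae[9]=Kit[10] → Cairo at Rae[12]=Kit[11] → Cairo at Rae[13]=Kit[12] → Hanoi at Rae[14]=Kit[15]; all 6 stops appear in both, in order, and the DP table's final entry dp[15][15] is also 6, so no common subsequence is longer.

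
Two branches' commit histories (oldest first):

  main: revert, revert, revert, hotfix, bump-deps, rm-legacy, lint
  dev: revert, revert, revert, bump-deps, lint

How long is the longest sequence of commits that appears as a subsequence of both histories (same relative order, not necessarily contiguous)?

5

One common subsequence of length 5: revert at main[1]=dev[1]; then revert at main[2]=dev[2]; then revert at main[3]=dev[3]; then bump-deps at main[5]=dev[4]; then lint at main[7]=dev[5], and the DP table's final entry dp[7][5] is also 5, so no common subsequence is longer.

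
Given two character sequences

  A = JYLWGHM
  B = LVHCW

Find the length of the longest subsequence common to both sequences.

Taking L (A #3, B #1); then W (A #4, B #5) gives a common subsequence of length 2, and the DP table's final entry dp[7][5] is also 2, so no common subsequence is longer.

2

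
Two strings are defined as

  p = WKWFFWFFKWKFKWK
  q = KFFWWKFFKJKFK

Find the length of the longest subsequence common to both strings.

One common subsequence of length 10: K (p #2, q #1); then F (p #4, q #2); then F (p #5, q #3); then W (p #6, q #5); then F (p #7, q #7); then F (p #8, q #8); then K (p #9, q #9); then K (p #11, q #11); then F (p #12, q #12); then K (p #15, q #13). The LCS DP gives dp[15][13] = 10, so this is optimal.

10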